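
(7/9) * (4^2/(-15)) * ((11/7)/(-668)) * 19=836/22545 = 0.04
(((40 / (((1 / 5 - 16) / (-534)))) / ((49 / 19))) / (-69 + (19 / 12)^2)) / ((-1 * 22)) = 5844096/16308523 = 0.36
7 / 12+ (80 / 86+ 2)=1813/516 = 3.51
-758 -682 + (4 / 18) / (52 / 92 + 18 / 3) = -1956914/1359 = -1439.97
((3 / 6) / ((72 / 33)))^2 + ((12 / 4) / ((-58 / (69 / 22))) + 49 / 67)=30611413/49243392 = 0.62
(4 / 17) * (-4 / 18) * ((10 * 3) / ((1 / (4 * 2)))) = -640/51 = -12.55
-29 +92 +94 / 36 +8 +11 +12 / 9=1547/18 = 85.94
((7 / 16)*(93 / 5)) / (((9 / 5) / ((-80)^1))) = -1085/3 = -361.67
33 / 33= 1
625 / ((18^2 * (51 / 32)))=5000/4131 = 1.21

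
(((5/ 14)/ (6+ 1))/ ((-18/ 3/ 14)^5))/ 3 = -1.18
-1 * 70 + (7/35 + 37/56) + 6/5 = -19023/280 = -67.94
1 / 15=0.07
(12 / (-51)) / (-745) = 4/12665 = 0.00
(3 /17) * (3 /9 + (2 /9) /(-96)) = 143/2448 = 0.06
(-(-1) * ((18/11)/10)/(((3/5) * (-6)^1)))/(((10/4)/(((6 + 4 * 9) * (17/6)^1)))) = -119/55 = -2.16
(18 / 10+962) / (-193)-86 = -90.99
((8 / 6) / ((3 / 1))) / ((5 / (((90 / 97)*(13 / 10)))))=52/485 = 0.11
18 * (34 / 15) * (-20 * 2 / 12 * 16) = -2176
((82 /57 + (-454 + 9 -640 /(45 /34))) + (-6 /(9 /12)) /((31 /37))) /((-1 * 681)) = 4965263/3609981 = 1.38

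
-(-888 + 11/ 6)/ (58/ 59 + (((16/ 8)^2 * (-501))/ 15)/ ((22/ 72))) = -17253665/8493852 = -2.03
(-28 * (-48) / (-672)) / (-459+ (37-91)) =2/513 = 0.00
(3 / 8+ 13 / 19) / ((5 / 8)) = 161/95 = 1.69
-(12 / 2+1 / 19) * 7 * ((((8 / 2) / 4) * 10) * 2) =-16100/19 = -847.37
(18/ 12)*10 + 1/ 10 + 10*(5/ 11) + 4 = 2601/110 = 23.65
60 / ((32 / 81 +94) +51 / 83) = 403380/638749 = 0.63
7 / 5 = 1.40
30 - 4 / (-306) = 4592/153 = 30.01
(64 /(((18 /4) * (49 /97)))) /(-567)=-12416/250047 = -0.05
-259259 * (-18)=4666662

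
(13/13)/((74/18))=9/37 = 0.24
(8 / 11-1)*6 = -18/11 = -1.64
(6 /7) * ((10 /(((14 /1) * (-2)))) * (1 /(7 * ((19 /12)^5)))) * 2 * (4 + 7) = -82114560/849301957 = -0.10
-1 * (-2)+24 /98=110/49 = 2.24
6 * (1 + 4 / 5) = 54/5 = 10.80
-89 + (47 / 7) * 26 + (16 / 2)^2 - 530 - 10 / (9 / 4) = -384.87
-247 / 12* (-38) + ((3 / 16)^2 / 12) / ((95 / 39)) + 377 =338291551/291840 = 1159.17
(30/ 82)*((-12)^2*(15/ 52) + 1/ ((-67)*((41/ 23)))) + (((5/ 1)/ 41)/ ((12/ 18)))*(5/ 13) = 15.26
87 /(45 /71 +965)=6177/68560 = 0.09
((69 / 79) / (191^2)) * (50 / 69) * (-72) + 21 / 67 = 60280779/193093933 = 0.31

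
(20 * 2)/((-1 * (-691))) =40/691 = 0.06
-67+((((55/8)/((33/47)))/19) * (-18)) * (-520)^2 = -47659273/19 = -2508382.79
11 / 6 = 1.83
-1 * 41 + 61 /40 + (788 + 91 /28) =30071/40 = 751.78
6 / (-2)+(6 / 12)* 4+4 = 3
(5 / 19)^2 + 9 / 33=1358/3971 = 0.34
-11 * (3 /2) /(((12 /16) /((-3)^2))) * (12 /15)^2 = -3168/25 = -126.72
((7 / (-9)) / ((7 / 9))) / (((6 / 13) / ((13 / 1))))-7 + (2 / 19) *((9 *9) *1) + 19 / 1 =-871/114 = -7.64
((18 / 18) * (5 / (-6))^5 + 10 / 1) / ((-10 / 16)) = -14927/972 = -15.36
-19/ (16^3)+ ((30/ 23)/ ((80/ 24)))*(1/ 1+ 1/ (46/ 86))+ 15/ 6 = 7839933/2166784 = 3.62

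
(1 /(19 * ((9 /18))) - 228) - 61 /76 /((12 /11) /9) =-71293/304 = -234.52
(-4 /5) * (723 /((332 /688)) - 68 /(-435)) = -216402016/180525 = -1198.74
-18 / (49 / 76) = -1368/49 = -27.92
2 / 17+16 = 274/17 = 16.12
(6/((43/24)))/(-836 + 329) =-48/7267 = -0.01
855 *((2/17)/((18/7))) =665/17 = 39.12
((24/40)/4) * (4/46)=3/230 = 0.01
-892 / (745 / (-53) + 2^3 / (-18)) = 425484/6917 = 61.51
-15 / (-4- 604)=15/608 = 0.02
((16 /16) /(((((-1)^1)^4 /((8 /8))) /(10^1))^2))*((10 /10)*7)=700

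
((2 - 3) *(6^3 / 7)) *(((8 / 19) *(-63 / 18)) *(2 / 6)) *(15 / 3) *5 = 7200/19 = 378.95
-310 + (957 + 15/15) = 648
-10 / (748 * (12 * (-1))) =5/4488 = 0.00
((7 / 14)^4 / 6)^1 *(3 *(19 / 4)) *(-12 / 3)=-19/32 = -0.59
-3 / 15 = -1/5 = -0.20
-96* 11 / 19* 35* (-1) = 36960/19 = 1945.26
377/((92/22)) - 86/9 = 33367/414 = 80.60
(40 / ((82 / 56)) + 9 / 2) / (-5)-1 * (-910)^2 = -339523609/410 = -828106.36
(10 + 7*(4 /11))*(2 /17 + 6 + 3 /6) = 15525/187 = 83.02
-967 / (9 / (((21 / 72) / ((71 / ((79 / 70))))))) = -76393/153360 = -0.50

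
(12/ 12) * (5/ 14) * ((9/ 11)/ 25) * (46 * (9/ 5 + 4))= 3.12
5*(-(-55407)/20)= 55407/4 = 13851.75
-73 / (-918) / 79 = 73/72522 = 0.00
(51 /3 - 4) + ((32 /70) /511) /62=7207663/554435 = 13.00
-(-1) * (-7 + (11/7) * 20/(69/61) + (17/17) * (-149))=-61928/483 = -128.22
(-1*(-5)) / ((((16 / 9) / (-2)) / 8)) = -45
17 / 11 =1.55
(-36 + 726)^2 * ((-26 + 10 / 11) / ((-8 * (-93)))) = -5475150/341 = -16056.16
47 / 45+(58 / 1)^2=151427/45 = 3365.04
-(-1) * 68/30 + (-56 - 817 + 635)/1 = -3536/15 = -235.73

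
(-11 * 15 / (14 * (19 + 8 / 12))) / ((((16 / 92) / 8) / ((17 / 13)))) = -193545/5369 = -36.05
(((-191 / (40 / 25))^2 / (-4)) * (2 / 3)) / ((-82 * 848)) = 912025/26701824 = 0.03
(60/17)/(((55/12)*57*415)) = 48/1474495 = 0.00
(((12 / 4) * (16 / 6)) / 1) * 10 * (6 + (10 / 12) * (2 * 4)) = 3040/3 = 1013.33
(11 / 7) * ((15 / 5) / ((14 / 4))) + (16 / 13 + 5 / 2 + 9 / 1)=17935/1274 = 14.08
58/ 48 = 29/24 = 1.21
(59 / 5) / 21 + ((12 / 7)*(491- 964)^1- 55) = -90856/105 = -865.30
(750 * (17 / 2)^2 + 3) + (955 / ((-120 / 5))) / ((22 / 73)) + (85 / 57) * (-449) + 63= 536229487/10032 = 53451.90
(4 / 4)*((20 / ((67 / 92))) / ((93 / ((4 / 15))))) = 1472/18693 = 0.08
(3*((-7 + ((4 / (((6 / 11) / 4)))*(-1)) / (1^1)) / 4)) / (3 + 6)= -109/36 = -3.03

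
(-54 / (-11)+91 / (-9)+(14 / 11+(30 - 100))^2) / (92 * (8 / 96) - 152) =-32.69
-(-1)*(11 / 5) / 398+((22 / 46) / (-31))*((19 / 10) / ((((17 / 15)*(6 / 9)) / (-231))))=432605107/48241580 = 8.97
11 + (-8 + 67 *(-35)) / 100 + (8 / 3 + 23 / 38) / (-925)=-2643323/210900 = -12.53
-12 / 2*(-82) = 492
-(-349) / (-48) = -349/48 = -7.27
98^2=9604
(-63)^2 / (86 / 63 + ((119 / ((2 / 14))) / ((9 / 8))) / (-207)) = -51759729/28846 = -1794.35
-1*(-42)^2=-1764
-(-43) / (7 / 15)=92.14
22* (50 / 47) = 1100/47 = 23.40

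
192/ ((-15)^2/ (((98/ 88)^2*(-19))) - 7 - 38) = -2919616/829485 = -3.52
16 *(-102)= -1632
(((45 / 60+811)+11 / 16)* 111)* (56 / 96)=3366741/64 = 52605.33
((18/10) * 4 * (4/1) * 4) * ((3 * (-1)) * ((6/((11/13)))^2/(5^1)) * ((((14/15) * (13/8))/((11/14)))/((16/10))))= -139518288/33275 = -4192.89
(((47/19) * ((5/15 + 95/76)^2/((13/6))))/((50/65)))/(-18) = -0.21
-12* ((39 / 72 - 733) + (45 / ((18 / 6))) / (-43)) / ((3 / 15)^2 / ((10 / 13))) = 169109.35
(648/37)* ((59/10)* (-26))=-497016/185 = -2686.57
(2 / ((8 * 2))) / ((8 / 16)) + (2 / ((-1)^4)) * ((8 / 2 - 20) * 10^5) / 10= -1279999/4 = -319999.75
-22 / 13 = -1.69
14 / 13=1.08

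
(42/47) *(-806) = -33852/47 = -720.26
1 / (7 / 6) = 6/7 = 0.86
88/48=11/6 = 1.83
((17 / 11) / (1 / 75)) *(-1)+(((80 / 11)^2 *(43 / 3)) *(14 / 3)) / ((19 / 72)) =30555925/2299 = 13290.96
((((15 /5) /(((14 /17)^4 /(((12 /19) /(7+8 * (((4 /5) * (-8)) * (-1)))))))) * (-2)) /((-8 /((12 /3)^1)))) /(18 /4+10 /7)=0.01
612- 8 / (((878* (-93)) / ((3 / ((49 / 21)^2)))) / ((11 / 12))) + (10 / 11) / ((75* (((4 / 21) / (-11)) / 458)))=971587502/3334205 = 291.40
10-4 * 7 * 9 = -242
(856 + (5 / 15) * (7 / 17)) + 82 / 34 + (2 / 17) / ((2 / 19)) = 2579/3 = 859.67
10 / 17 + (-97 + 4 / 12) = -4900/51 = -96.08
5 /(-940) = -1/188 = -0.01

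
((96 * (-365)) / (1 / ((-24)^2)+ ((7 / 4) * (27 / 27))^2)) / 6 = -672768/353 = -1905.86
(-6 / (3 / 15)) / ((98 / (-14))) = 30/7 = 4.29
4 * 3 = 12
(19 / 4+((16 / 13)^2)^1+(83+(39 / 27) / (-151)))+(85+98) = 250116521/918684 = 272.26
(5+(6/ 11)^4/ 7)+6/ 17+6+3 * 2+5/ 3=99478486/5226837 = 19.03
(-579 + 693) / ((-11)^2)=114/121 = 0.94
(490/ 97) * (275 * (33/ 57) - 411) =-1271.93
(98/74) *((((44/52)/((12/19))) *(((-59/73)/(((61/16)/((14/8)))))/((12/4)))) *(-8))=33836264/19277037 = 1.76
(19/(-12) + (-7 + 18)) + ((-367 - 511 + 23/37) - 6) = -388039/444 = -873.96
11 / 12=0.92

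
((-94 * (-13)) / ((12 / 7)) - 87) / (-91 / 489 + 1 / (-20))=-6120650/2309 = -2650.78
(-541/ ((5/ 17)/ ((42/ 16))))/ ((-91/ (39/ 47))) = 82773/1880 = 44.03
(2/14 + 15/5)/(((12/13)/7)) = 143/6 = 23.83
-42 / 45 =-14/15 = -0.93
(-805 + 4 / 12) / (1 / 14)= -33796/3 = -11265.33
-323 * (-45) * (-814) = -11831490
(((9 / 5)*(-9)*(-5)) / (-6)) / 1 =-27/2 = -13.50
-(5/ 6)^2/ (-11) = 25/396 = 0.06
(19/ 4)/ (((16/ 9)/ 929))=158859/64 = 2482.17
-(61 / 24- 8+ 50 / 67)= 7577/1608 = 4.71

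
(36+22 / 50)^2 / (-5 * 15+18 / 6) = -829921/45000 = -18.44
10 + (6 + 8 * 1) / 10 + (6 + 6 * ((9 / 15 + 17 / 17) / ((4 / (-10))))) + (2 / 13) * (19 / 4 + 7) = -623/130 = -4.79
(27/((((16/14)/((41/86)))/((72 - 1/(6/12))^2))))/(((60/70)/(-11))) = -708260.10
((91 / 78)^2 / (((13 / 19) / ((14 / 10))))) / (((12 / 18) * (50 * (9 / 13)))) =6517/54000 = 0.12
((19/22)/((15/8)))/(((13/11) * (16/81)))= 513/260 = 1.97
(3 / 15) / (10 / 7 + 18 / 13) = 0.07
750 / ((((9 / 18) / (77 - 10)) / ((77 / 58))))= 3869250/29 = 133422.41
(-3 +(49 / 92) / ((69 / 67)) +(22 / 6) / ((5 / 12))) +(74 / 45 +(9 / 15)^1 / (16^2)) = 48533003/6094080 = 7.96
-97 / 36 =-2.69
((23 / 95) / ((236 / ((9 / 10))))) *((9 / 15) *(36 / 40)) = 5589/11210000 = 0.00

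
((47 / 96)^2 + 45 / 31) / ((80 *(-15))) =-483199/342835200 = 0.00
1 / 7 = 0.14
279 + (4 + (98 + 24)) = 405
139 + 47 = 186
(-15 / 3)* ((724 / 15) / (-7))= 724/21 = 34.48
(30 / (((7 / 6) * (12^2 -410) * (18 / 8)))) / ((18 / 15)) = -100/2793 = -0.04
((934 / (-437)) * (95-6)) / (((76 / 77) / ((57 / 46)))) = -9601053/40204 = -238.81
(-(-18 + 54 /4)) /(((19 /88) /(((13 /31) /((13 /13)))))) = 8.74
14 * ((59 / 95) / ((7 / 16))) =1888/95 = 19.87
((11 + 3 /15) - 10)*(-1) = -6/5 = -1.20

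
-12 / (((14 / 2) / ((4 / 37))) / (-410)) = 19680/259 = 75.98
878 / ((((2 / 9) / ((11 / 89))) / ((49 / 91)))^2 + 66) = 210829311/18525515 = 11.38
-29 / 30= -0.97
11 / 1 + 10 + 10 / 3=73/3 = 24.33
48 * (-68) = -3264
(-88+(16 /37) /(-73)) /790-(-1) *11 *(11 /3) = 128737739/3200685 = 40.22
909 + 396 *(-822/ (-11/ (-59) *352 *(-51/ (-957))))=-6267177/68 = -92164.37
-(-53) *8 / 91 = 424/91 = 4.66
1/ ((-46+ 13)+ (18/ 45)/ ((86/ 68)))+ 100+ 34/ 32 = 11359219/112432 = 101.03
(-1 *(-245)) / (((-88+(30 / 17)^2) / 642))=-22728405/12266 = -1852.96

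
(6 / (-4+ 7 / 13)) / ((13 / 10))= -4/3 = -1.33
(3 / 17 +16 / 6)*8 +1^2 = 1211/51 = 23.75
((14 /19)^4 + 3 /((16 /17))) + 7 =21856979/2085136 = 10.48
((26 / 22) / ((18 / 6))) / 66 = 13/2178 = 0.01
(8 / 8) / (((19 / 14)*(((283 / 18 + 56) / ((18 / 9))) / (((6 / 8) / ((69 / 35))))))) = 4410/564167 = 0.01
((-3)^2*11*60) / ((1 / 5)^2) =148500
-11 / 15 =-0.73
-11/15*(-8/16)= 11/30 = 0.37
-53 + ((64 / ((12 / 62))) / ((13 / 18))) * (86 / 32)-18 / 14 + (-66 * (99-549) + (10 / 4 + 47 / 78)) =8430043/273 = 30879.28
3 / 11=0.27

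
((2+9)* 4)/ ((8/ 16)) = 88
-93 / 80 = -1.16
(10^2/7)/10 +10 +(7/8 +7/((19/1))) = 13483/1064 = 12.67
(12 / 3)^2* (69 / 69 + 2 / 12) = 56/3 = 18.67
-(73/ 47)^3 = -389017/103823 = -3.75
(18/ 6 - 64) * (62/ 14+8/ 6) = -7381/21 = -351.48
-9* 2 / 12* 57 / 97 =-171/194 = -0.88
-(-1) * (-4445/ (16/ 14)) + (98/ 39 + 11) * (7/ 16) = -2423281/624 = -3883.46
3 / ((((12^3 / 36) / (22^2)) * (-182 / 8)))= -121/91 = -1.33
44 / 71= 0.62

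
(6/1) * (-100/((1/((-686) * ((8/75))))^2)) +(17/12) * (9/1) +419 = -963651083/300 = -3212170.28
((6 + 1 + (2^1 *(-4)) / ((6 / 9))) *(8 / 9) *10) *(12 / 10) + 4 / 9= -476/9 = -52.89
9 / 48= 3/16 = 0.19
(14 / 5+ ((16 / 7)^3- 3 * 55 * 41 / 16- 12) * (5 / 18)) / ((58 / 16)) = -31.63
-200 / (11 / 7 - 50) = 1400/339 = 4.13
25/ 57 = 0.44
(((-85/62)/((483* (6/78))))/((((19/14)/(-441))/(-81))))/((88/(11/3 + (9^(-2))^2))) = -28317835/699732 = -40.47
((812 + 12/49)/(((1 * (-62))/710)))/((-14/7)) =7064500/1519 = 4650.76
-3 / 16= -0.19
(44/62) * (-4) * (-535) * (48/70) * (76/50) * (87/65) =747103104/352625 = 2118.69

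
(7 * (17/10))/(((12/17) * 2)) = 8.43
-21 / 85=-0.25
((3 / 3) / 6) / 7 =1/42 = 0.02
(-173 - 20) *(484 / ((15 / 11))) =-1027532/15 = -68502.13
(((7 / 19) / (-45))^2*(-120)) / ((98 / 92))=-368/48735 = -0.01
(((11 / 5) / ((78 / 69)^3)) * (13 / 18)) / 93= 133837/11316240 = 0.01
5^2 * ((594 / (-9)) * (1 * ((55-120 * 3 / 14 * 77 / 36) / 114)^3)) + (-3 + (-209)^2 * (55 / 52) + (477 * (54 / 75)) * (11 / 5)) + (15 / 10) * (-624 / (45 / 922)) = 180544167/6500 = 27776.03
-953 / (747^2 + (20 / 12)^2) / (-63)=953/35154742 = 0.00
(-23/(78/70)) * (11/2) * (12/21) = -2530/39 = -64.87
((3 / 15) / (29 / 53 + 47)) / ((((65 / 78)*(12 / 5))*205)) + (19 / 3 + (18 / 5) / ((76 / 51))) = 858762407/98154000 = 8.75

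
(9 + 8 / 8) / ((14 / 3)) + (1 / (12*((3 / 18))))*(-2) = 8/7 = 1.14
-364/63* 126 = -728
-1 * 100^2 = -10000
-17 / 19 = -0.89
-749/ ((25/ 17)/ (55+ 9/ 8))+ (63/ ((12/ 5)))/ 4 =-11431609/400 = -28579.02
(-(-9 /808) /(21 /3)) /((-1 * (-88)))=9/497728 = 0.00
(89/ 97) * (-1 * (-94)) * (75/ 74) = 313725/3589 = 87.41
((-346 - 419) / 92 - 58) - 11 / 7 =-43719/644 = -67.89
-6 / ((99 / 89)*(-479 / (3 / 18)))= 89/47421 = 0.00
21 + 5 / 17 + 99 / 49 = 19421/833 = 23.31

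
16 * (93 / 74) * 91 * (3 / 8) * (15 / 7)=54405/37 = 1470.41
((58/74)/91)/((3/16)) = 464/10101 = 0.05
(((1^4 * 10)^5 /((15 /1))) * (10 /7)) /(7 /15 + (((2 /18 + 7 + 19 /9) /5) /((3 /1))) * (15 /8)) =24000000/4081 = 5880.91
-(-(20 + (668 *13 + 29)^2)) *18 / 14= 683247501/7 = 97606785.86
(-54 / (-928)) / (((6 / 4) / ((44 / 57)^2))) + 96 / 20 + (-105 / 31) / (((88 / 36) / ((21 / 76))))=634054273/142797160 = 4.44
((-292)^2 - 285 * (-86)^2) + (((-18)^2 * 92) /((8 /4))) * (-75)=-3140396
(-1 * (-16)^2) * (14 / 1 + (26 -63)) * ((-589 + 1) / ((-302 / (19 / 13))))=16755.15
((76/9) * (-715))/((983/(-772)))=41950480/8847 = 4741.77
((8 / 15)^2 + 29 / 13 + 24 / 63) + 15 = 366424/20475 = 17.90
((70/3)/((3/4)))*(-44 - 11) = -15400/9 = -1711.11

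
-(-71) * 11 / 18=781/18 = 43.39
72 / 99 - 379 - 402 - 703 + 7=-16239/11 = -1476.27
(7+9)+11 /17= 283/17 = 16.65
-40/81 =-0.49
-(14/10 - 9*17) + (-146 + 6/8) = 127/20 = 6.35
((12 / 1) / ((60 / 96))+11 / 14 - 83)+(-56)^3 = -175679.01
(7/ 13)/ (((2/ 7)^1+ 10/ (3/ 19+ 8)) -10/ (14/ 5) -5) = -1519/19916 = -0.08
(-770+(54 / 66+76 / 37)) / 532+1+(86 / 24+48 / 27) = 684715/139194 = 4.92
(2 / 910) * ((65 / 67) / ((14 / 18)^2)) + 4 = 92005/22981 = 4.00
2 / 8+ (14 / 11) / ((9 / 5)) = 379/396 = 0.96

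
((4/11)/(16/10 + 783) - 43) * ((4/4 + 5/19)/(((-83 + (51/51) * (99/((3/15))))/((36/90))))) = -1171932/22223795 = -0.05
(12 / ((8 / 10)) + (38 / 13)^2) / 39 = 0.60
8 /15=0.53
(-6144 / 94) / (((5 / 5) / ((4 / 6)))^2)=-4096/141 = -29.05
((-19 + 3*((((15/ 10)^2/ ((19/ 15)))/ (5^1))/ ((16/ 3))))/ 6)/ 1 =-22861/7296 = -3.13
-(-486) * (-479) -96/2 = -232842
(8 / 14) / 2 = 2/7 = 0.29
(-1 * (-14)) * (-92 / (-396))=322/99 = 3.25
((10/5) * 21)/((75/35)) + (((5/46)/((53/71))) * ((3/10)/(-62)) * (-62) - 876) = -20877967/24380 = -856.36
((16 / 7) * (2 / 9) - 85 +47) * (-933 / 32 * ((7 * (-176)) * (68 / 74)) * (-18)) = 824201004/37 = 22275702.81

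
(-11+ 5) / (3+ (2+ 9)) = -3/7 = -0.43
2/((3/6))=4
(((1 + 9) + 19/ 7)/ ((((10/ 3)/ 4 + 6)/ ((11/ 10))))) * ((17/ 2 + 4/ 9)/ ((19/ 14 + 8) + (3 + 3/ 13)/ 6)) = 2049047/1107615 = 1.85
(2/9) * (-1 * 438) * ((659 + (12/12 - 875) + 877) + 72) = -214328/3 = -71442.67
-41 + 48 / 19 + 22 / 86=-31224/817 = -38.22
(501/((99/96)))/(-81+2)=-5344/869 = -6.15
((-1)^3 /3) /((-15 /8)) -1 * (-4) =188/45 = 4.18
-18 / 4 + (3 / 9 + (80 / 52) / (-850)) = -27637/6630 = -4.17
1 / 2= 0.50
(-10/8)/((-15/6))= 1/2 = 0.50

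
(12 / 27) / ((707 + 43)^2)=1/1265625 = 0.00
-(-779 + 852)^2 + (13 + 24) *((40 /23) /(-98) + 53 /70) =-59749509/11270 = -5301.64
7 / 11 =0.64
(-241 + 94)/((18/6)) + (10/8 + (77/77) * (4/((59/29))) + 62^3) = 56234603/236 = 238282.22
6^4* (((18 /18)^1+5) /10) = 3888/5 = 777.60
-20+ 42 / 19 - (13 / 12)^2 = -51883/2736 = -18.96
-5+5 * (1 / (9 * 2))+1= -67/18 = -3.72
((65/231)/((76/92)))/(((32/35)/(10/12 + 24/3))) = 396175/120384 = 3.29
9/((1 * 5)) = 9/5 = 1.80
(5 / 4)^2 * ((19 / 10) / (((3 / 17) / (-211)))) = -340765/96 = -3549.64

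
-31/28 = -1.11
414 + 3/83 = 34365/83 = 414.04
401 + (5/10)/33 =401.02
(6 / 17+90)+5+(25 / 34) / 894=2898373/30396 = 95.35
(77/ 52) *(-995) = -76615/52 = -1473.37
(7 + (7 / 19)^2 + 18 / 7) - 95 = -215535/2527 = -85.29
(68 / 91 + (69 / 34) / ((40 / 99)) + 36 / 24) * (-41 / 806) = -36889381/99750560 = -0.37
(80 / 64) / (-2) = -5/8 = -0.62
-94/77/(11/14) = -188/121 = -1.55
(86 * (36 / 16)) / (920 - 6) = 0.21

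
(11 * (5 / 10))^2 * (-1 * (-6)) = 363/2 = 181.50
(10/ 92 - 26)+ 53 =1247/46 = 27.11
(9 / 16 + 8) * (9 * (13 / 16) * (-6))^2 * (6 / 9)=5626179/512 = 10988.63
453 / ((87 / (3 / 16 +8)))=42.63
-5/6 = -0.83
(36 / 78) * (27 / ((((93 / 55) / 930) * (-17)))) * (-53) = 4722300/221 = 21367.87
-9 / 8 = -1.12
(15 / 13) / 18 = 5/78 = 0.06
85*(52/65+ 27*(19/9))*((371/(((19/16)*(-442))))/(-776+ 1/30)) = 25732560/5749913 = 4.48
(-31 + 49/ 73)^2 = 4901796/5329 = 919.83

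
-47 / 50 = -0.94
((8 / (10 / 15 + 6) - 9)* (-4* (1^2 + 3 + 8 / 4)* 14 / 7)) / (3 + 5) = 46.80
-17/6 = -2.83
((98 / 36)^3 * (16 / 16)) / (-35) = -16807/29160 = -0.58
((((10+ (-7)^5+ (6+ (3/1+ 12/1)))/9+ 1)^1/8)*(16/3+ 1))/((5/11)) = -129789/40 = -3244.72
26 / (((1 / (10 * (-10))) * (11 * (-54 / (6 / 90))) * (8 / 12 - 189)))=-52/33561 = 0.00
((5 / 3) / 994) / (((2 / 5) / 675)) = 5625/1988 = 2.83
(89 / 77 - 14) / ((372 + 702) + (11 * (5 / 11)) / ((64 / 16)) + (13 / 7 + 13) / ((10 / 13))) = -19780/1685629 = -0.01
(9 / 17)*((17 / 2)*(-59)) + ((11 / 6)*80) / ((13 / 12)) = -3383/26 = -130.12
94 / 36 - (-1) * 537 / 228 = 3397/684 = 4.97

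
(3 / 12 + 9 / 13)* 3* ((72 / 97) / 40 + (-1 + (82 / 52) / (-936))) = -568587229/204584640 = -2.78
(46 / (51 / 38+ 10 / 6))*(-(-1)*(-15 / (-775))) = 15732/53165 = 0.30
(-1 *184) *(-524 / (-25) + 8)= -133216/25 = -5328.64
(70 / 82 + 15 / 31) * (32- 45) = -22100/1271 = -17.39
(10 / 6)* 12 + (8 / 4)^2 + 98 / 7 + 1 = 39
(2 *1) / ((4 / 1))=1/2 = 0.50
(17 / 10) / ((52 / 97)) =1649/520 = 3.17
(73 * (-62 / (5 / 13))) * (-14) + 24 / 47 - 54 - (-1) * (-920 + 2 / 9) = 346380176/2115 = 163773.13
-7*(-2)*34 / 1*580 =276080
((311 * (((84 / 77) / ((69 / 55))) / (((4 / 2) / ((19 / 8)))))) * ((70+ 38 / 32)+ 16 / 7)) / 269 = 243125805/2771776 = 87.71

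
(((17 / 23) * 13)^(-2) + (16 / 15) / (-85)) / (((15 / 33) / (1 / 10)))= -69223/183153750 = 0.00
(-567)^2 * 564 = 181319796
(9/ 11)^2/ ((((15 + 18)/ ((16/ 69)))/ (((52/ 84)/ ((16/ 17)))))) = 663/214291 = 0.00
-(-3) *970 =2910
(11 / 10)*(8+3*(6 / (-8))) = 6.32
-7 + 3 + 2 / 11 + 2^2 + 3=35/11 = 3.18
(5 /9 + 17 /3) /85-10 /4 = -3713/1530 = -2.43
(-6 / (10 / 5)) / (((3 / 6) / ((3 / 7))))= -18/7 = -2.57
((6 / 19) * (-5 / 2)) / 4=-15/76 = -0.20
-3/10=-0.30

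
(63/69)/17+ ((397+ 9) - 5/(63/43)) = 9918256/24633 = 402.64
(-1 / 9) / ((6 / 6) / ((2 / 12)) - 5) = -1/9 = -0.11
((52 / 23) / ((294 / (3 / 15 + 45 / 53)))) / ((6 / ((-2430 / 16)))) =-48789/238924 = -0.20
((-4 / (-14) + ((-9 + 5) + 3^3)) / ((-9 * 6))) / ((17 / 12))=-326/1071 = -0.30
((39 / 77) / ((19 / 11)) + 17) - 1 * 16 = 172/133 = 1.29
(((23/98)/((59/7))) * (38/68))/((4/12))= 1311/28084 = 0.05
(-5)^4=625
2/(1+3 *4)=2/13 = 0.15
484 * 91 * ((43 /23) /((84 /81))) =1826253/23 = 79402.30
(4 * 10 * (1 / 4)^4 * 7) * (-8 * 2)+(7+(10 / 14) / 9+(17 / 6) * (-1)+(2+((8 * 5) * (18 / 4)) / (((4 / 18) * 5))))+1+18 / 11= 106294/693 = 153.38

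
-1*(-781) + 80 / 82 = 32061/41 = 781.98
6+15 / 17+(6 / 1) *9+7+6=1256/17 = 73.88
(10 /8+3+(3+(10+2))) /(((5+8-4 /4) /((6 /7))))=11/8 = 1.38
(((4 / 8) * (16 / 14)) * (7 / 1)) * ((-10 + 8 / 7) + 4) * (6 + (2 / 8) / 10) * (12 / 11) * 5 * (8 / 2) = -196656/77 = -2553.97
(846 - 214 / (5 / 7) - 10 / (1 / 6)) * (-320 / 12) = -38912/3 = -12970.67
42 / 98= 3/7 = 0.43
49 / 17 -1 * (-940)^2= -883597.12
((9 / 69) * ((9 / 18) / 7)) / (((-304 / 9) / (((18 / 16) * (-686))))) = 0.21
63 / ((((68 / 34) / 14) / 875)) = 385875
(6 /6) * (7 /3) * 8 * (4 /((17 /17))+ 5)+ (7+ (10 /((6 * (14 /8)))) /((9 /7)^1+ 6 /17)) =20543/117 = 175.58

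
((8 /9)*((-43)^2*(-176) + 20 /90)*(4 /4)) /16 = -1464407/81 = -18079.10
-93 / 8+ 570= 4467/8 = 558.38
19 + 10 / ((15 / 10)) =77/3 = 25.67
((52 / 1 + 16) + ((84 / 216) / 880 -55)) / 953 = 205927/15095520 = 0.01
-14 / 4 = -7/2 = -3.50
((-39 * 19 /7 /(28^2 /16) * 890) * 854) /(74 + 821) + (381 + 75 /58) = -738830865/508718 = -1452.34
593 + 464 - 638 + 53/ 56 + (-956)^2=51203933/56 = 914355.95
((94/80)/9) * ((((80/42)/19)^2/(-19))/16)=-235/54446742 = 0.00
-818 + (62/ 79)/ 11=-710780/869 = -817.93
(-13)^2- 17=152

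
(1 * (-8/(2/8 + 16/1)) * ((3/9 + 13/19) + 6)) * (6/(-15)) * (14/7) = 2.76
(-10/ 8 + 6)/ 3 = 19/12 = 1.58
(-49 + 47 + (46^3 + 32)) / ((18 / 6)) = 97366/3 = 32455.33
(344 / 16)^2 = 1849/4 = 462.25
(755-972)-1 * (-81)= -136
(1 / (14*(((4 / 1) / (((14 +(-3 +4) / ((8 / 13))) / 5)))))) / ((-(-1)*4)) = 25/1792 = 0.01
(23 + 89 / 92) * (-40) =-22050/23 = -958.70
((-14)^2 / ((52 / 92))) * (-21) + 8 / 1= -94564/13 = -7274.15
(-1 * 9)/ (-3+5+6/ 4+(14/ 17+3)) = -102/83 = -1.23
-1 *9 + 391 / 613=-5126/613 = -8.36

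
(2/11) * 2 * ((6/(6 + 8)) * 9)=108/77 = 1.40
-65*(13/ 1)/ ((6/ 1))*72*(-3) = 30420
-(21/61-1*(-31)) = -1912/61 = -31.34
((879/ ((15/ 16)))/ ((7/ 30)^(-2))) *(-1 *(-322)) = 18491816/1125 = 16437.17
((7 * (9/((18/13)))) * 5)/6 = 455/12 = 37.92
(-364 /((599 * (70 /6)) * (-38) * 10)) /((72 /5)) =13/1365720 = 0.00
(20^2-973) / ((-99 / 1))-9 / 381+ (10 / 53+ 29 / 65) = 92390027/14437995 = 6.40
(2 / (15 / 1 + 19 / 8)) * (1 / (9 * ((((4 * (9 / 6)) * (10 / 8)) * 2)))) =16/18765 = 0.00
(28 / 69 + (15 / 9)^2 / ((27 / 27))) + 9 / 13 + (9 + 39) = 139598/2691 = 51.88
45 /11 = 4.09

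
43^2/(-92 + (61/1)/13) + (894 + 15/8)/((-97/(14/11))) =-159531731/4844180 = -32.93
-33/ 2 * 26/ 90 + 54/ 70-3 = -7.00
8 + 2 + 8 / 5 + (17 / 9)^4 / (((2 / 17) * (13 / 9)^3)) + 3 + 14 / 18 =10139933/197730 = 51.28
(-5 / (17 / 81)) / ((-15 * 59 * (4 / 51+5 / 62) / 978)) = 4911516/29677 = 165.50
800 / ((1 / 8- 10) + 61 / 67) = -85760/961 = -89.24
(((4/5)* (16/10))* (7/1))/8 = 28/25 = 1.12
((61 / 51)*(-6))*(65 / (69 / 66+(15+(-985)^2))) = -2860/5948691 = 0.00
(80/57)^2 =6400/3249 = 1.97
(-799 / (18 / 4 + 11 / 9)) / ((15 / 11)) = -52734/515 = -102.40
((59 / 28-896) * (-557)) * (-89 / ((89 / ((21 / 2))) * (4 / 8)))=-41823459/4 = -10455864.75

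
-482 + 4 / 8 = -963/2 = -481.50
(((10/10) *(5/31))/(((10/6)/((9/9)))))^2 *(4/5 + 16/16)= 81/4805 = 0.02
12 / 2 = 6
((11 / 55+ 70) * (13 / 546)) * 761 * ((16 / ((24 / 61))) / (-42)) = -603473/490 = -1231.58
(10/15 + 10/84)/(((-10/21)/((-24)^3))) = 114048/5 = 22809.60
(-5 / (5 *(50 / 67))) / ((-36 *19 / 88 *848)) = 737/3625200 = 0.00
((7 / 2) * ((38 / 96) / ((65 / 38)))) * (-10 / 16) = -2527/4992 = -0.51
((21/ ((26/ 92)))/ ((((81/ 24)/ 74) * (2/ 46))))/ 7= 626336/117 = 5353.30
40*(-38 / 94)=-760/47 = -16.17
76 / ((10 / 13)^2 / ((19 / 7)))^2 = 195899899/122500 = 1599.18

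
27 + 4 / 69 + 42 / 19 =38371/1311 = 29.27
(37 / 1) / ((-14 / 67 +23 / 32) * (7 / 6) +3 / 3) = 475968/20515 = 23.20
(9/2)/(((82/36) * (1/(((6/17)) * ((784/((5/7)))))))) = 2667168/3485 = 765.33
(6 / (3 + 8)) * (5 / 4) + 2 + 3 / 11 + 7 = 219/22 = 9.95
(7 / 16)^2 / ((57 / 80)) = 245/912 = 0.27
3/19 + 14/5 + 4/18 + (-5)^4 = 537094/855 = 628.18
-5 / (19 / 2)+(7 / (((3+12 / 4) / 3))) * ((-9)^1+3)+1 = -390/19 = -20.53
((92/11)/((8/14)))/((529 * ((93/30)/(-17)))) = -1190/7843 = -0.15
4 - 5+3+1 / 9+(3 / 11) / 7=2.15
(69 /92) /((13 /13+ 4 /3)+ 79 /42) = 21/118 = 0.18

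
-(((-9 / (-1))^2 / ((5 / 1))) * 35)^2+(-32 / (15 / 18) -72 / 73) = -117357861/365 = -321528.39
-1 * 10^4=-10000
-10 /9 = -1.11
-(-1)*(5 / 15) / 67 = 1/201 = 0.00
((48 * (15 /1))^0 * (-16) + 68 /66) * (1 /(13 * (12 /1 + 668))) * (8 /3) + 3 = 25207/8415 = 3.00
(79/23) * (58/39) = 4582/897 = 5.11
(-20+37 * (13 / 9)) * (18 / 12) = 301/6 = 50.17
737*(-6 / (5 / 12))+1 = -53059/5 = -10611.80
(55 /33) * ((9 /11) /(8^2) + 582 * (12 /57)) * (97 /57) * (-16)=-264985085/47652 = -5560.84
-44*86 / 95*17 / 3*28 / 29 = -217.93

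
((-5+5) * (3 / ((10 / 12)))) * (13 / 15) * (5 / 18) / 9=0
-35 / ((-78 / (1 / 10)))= 0.04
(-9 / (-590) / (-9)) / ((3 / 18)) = -3/295 = -0.01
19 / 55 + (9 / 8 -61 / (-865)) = 117299/76120 = 1.54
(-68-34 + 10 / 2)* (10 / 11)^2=-9700/121 = -80.17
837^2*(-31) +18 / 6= -21717636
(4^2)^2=256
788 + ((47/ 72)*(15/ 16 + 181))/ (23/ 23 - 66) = 58868623/74880 = 786.17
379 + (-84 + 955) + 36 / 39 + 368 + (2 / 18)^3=15342547/9477 = 1618.92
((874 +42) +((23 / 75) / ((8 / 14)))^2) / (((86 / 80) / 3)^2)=329863684/46225 = 7136.05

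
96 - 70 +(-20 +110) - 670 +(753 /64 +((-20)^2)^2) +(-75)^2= 10565297/64 = 165082.77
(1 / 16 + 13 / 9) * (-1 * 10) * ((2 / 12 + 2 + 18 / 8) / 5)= -11501/864 = -13.31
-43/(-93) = 0.46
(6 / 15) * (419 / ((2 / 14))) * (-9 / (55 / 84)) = -4434696/275 = -16126.17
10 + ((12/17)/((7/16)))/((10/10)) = 11.61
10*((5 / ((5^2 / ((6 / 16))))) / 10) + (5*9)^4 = 164025003/40 = 4100625.08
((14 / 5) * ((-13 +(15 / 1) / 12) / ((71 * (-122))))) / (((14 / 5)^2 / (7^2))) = 1645/69296 = 0.02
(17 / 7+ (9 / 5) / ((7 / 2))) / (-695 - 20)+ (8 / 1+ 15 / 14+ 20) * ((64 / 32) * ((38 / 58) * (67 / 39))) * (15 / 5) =20353934/103675 = 196.32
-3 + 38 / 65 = -157/65 = -2.42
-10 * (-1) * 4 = 40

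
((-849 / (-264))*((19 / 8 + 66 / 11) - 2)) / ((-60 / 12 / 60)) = -43299/176 = -246.02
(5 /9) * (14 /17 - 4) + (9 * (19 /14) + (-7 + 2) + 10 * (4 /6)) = 8651/714 = 12.12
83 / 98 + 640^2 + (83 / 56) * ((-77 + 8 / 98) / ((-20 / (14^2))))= 805007449/1960 = 410718.09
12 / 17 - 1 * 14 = -226/17 = -13.29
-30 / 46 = -15/23 = -0.65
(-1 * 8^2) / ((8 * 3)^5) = -1/124416 = 0.00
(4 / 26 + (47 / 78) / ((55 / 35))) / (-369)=-461/316602 = 0.00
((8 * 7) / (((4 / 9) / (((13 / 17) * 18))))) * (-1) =-29484/17 = -1734.35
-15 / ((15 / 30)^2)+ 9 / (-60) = -1203/20 = -60.15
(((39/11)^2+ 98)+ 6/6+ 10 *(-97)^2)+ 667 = 11479097/121 = 94868.57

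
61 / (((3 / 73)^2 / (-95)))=-30881555/9 = -3431283.89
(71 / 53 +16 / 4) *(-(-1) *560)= 158480/53 = 2990.19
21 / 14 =1.50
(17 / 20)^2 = 0.72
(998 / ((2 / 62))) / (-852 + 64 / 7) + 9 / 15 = -106513/2950 = -36.11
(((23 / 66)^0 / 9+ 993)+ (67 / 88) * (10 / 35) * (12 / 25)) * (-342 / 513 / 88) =-17207459/2286900 = -7.52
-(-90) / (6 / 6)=90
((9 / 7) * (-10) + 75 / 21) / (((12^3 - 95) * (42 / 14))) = -65/34293 = 0.00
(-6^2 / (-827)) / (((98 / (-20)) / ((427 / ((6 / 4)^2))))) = -9760/5789 = -1.69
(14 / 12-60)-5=-383/6 = -63.83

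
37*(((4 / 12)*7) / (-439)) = -259/1317 = -0.20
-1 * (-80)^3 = 512000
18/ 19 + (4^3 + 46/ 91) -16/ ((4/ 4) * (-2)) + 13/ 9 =1165477/15561 = 74.90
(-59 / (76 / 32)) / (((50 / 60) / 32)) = -90624/95 = -953.94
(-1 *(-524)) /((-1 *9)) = -524/9 = -58.22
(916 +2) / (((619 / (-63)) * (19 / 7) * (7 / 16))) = -925344/11761 = -78.68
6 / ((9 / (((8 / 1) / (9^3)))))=16/2187 = 0.01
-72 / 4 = -18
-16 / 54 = -8/27 = -0.30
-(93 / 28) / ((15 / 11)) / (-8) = 341/1120 = 0.30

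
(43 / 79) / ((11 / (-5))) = -215/869 = -0.25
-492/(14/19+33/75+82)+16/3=-68956/118527 = -0.58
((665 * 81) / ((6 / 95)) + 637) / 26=32826.90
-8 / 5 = -1.60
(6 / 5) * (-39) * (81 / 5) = -18954/25 = -758.16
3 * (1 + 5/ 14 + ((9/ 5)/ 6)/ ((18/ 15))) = 135/28 = 4.82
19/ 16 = 1.19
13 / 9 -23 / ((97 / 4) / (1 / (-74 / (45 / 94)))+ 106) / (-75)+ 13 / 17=277002413/125393445 = 2.21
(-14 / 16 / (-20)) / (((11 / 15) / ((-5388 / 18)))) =-3143/176 = -17.86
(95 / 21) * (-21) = -95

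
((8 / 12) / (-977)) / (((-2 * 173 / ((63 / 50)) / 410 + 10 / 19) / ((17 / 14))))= 39729/6878080 = 0.01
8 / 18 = 0.44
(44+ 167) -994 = -783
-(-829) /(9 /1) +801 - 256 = 5734/9 = 637.11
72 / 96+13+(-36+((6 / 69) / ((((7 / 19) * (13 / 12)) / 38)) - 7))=-175569/8372 = -20.97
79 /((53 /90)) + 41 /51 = 364783/2703 = 134.95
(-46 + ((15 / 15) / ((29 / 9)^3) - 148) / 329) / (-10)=53244567/11462830 = 4.64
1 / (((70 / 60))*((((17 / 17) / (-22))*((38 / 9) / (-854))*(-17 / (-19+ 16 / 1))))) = 673.08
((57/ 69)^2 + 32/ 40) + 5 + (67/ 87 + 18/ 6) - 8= 518342/230115 = 2.25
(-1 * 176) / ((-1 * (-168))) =-22/21 = -1.05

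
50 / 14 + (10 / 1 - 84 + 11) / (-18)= 99/14 = 7.07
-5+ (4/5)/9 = -4.91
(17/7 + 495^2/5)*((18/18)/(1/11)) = 3773572/7 = 539081.71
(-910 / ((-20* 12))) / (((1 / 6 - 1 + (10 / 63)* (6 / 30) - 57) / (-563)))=1075893/29132 = 36.93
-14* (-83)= 1162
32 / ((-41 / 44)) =-1408/41 = -34.34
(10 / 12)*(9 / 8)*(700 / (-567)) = -125/108 = -1.16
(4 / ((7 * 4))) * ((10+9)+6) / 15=5/21 = 0.24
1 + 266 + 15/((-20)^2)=21363/80 = 267.04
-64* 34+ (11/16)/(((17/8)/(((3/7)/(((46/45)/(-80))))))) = -5985412/2737 = -2186.85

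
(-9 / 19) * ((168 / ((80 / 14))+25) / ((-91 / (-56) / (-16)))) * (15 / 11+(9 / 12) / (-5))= 20915712/67925 = 307.92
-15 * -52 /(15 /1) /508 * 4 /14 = 26/889 = 0.03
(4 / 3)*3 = 4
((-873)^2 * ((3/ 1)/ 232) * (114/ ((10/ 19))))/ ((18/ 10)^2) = 152849205/232 = 658832.78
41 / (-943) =-1/23 = -0.04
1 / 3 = 0.33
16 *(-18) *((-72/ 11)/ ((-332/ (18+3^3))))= -255.51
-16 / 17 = -0.94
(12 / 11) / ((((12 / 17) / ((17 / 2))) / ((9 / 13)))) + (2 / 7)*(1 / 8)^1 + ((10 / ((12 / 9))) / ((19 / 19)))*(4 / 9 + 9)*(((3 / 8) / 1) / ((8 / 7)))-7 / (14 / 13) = 3314967/128128 = 25.87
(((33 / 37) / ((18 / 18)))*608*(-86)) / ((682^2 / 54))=-2117664/391127 = -5.41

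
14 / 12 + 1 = 13/6 = 2.17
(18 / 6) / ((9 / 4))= 4/3 = 1.33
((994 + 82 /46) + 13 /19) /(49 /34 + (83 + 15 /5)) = 4935168/433067 = 11.40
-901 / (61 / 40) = -36040/61 = -590.82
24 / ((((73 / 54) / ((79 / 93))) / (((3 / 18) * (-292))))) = -22752/31 = -733.94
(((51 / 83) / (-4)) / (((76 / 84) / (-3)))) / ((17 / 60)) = 1.80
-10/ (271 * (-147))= 10/39837 = 0.00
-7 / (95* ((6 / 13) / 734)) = -33397/285 = -117.18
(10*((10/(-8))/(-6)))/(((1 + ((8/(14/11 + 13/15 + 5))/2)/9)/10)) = 73625/3754 = 19.61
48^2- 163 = 2141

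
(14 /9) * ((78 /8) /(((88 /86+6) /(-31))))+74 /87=-66.09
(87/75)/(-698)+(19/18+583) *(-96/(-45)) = 587045137/471150 = 1245.98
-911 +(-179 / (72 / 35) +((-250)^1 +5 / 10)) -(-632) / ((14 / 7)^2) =-78445/72 = -1089.51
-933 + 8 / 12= -2797/3 = -932.33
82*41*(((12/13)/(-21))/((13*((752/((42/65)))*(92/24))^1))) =-30258/11874785 = 0.00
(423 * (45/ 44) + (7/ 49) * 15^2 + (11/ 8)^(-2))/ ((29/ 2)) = 1576387/49126 = 32.09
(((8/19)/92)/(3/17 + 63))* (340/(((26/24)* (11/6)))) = 138720/11185889 = 0.01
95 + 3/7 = 668/7 = 95.43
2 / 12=1/6 = 0.17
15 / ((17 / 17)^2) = 15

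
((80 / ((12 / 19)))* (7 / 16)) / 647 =665/7764 = 0.09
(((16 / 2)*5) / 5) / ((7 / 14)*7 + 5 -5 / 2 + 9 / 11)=88/75 = 1.17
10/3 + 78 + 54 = 406/3 = 135.33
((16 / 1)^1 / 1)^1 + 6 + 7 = 29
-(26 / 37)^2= -676/1369 = -0.49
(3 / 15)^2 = 0.04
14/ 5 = 2.80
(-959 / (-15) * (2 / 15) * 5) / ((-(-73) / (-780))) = -99736/219 = -455.42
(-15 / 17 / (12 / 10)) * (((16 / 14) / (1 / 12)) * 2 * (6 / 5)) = -2880/119 = -24.20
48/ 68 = 12/17 = 0.71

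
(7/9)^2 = 49/81 = 0.60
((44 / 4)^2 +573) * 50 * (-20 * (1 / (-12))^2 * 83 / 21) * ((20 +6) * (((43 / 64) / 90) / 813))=-402493975/88506432 = -4.55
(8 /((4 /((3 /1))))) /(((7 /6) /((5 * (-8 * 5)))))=-7200/7 = -1028.57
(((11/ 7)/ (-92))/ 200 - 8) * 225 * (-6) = 27821097/2576 = 10800.12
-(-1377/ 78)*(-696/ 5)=-159732/65 = -2457.42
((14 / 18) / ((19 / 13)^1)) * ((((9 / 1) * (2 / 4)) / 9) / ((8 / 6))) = 91/456 = 0.20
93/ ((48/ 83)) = 2573/16 = 160.81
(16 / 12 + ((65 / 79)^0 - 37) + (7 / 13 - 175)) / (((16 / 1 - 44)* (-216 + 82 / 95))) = -0.03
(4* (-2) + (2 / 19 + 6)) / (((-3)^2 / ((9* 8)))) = -288/19 = -15.16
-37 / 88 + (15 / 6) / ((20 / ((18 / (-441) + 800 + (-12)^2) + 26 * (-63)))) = -375901/4312 = -87.18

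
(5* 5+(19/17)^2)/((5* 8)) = 3793/5780 = 0.66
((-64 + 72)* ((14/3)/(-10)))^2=3136/225 = 13.94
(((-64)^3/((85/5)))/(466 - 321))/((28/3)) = -196608/17255 = -11.39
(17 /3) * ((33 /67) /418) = 17/2546 = 0.01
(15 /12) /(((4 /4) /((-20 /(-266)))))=25/266 = 0.09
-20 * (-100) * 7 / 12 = 3500/3 = 1166.67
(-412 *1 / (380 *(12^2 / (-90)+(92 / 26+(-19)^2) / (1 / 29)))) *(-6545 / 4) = 8763755/52215876 = 0.17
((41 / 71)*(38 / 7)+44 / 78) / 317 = 71696/6144411 = 0.01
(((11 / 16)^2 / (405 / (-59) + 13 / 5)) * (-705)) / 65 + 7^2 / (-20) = -26121169/20933120 = -1.25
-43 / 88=-0.49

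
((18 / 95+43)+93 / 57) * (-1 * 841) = -3580978/95 = -37694.51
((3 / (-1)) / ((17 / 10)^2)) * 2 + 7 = 4.92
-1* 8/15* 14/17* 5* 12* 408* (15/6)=-26880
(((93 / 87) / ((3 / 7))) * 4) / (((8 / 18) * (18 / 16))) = 1736/87 = 19.95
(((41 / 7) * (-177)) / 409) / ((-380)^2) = -7257/413417200 = 0.00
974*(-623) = -606802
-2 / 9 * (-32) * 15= 320/3 = 106.67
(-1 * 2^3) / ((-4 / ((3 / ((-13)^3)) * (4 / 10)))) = -12/10985 = 0.00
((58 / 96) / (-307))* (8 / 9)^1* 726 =-3509/2763 = -1.27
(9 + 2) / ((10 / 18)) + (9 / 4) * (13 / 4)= 2169/80 = 27.11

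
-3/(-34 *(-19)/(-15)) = 45/646 = 0.07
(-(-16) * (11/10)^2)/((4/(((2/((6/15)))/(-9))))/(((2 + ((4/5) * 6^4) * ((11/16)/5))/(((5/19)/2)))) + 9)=4154293/1929825 = 2.15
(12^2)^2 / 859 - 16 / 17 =338768/14603 = 23.20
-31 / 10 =-3.10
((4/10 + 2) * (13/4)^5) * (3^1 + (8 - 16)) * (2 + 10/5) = -1113879/64 = -17404.36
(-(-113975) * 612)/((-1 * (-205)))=13950540/41 = 340257.07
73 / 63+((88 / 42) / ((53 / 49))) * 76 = 495437/3339 = 148.38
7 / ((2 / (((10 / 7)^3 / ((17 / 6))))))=3.60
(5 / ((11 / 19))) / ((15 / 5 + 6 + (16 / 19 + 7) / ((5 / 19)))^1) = 475/2134 = 0.22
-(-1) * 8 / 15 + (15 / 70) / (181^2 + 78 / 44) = 40364231/75682005 = 0.53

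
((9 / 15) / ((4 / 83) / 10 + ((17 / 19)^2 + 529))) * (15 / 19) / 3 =23655/79372792 = 0.00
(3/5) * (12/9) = 4/5 = 0.80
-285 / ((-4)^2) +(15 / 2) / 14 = -1935/112 = -17.28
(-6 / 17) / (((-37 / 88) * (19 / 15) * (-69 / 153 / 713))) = -736560/703 = -1047.74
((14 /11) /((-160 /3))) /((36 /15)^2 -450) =35/651552 = 0.00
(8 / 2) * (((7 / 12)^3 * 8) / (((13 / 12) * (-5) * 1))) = -686/585 = -1.17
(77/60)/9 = 77/540 = 0.14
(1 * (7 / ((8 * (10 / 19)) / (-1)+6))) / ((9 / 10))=665/153 = 4.35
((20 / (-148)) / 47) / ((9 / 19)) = -95/15651 = -0.01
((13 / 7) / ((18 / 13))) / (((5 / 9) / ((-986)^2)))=2347158.91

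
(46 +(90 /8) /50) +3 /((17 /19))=33713/680 = 49.58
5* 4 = 20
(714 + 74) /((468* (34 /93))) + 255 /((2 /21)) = 1778236/663 = 2682.11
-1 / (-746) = 1/746 = 0.00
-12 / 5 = -2.40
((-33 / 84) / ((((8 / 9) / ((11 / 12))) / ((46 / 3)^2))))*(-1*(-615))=-58579.67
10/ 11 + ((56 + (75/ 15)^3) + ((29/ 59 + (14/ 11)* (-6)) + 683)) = 556689/649 = 857.76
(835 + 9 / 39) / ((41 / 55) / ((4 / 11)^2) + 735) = 868640/770263 = 1.13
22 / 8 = 2.75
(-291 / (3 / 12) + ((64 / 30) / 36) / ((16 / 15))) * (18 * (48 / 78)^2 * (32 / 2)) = -21453824/169 = -126945.70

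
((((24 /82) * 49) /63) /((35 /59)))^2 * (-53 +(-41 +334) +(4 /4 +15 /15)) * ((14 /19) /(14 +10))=23587256/21558825 = 1.09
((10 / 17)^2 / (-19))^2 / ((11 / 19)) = 10000/17455889 = 0.00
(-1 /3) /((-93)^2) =-1/25947 = 0.00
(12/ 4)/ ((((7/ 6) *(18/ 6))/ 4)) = 24/7 = 3.43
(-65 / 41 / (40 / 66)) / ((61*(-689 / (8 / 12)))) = 11/265106 = 0.00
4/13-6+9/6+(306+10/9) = 70883/234 = 302.92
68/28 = 17/7 = 2.43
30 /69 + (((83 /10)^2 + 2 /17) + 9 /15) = 2738659/39100 = 70.04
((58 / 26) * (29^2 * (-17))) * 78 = -2487678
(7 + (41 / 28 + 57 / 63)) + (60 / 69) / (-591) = 3565337/380604 = 9.37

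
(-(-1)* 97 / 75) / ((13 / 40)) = 776/195 = 3.98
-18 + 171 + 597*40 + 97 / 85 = 2042902/85 = 24034.14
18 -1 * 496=-478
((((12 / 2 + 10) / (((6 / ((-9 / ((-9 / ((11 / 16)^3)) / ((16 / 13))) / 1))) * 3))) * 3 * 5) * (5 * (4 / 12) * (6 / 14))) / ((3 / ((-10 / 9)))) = -166375/117936 = -1.41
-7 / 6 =-1.17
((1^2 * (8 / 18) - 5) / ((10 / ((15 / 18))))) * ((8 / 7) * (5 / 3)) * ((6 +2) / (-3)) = 3280/1701 = 1.93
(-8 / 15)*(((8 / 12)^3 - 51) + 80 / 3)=5192/405 = 12.82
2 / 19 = 0.11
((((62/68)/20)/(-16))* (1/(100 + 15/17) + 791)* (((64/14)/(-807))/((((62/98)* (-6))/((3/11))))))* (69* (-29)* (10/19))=452420097/468320930 = 0.97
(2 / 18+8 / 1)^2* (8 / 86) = 21316/3483 = 6.12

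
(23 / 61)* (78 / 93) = 598/1891 = 0.32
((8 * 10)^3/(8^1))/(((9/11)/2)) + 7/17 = 23936063/153 = 156444.86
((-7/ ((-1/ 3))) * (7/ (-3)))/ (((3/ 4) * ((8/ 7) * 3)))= -343/18 = -19.06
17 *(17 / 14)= 20.64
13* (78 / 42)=24.14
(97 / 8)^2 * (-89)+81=-832217/64 = -13003.39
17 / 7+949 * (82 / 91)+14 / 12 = 36067/42 = 858.74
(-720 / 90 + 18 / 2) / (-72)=-1/72 = -0.01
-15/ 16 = -0.94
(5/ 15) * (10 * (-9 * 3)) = -90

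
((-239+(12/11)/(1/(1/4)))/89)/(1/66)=-15756/89 = -177.03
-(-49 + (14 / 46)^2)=25872/529 = 48.91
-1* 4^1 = -4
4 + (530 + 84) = 618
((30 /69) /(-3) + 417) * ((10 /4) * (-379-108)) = -70037905/138 = -507521.05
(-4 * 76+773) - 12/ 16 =1873/4 = 468.25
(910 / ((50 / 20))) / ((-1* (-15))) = 364/15 = 24.27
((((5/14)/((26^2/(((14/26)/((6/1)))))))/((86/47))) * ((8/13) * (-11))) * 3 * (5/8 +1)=-2585/3023072 = 0.00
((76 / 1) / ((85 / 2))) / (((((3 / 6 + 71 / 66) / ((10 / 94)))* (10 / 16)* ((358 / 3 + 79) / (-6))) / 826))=-4.83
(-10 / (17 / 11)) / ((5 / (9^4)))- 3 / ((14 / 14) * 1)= -144393/17 = -8493.71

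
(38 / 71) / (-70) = -19/2485 = -0.01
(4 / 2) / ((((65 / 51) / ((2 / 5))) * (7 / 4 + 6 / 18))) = 0.30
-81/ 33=-27/11 = -2.45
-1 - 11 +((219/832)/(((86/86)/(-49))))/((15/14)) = -49999/2080 = -24.04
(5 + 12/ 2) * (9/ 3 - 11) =-88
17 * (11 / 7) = 187/7 = 26.71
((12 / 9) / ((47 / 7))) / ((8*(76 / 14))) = 49/10716 = 0.00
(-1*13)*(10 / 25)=-26/5 = -5.20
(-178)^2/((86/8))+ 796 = 160964/43 = 3743.35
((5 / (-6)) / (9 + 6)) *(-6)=1/3 = 0.33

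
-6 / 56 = -3/28 = -0.11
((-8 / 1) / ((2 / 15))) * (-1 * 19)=1140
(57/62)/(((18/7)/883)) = 117439/372 = 315.70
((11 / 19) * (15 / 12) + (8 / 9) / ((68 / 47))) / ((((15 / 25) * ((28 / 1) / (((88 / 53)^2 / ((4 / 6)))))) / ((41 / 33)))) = 70171090/171481023 = 0.41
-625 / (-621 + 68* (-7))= 625/1097 = 0.57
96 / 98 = 48/49 = 0.98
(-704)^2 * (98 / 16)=3035648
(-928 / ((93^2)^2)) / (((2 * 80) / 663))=-6409/124675335 = 0.00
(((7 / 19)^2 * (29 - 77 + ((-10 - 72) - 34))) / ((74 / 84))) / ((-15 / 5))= 112504/13357 = 8.42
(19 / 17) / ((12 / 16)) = 76/51 = 1.49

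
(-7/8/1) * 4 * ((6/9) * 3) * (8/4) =-14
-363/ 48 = -121/16 = -7.56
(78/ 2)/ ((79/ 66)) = 2574/79 = 32.58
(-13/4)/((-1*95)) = 13/380 = 0.03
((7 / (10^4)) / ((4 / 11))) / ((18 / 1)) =77/720000 = 0.00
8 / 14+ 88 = 88.57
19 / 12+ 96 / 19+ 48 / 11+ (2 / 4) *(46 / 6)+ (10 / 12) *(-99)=-169709/2508 = -67.67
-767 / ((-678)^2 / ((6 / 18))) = -767/1379052 = 0.00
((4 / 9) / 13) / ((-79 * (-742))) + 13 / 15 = 14859673/17145765 = 0.87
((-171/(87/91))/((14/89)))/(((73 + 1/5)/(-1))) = 109915/7076 = 15.53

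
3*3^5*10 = 7290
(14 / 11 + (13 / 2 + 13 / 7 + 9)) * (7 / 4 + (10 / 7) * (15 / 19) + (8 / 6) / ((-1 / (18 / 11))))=615023/47432 = 12.97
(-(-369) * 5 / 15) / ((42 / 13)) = 533/14 = 38.07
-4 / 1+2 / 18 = -3.89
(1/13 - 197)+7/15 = -38309/195 = -196.46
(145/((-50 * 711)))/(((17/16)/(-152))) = 35264/60435 = 0.58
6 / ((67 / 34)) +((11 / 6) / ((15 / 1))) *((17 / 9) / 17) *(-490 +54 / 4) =-371881/108540 = -3.43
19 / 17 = 1.12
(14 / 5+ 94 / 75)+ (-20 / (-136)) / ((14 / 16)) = 37676/8925 = 4.22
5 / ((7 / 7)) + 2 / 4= 5.50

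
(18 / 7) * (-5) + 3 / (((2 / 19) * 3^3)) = -1487/126 = -11.80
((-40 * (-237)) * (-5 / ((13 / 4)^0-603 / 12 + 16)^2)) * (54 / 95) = -8190720/336091 = -24.37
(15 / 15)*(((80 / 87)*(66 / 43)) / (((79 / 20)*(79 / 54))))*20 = 38016000/7782527 = 4.88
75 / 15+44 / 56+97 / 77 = 7.05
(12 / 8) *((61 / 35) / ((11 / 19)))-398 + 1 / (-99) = -2726917/6930 = -393.49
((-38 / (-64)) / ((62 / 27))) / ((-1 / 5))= -2565/1984 = -1.29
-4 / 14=-2/7 = -0.29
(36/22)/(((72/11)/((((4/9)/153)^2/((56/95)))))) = 95/26545806 = 0.00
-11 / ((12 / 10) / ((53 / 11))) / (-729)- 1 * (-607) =2655283/4374 = 607.06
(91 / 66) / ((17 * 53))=91/59466 = 0.00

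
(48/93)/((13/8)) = 128/403 = 0.32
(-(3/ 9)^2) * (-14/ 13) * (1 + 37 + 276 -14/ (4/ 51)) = 1897/117 = 16.21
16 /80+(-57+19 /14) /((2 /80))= -77893/35 = -2225.51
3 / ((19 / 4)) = 12/19 = 0.63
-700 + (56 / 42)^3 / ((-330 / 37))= -3119684/4455 = -700.27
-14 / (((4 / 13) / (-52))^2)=-399854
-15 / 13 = -1.15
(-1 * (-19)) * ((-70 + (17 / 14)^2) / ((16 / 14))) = -255189/224 = -1139.24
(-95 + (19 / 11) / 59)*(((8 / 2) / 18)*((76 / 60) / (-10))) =1171084/438075 = 2.67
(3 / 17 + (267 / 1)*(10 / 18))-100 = 2474/51 = 48.51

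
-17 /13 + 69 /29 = 404/377 = 1.07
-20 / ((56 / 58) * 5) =-29/7 = -4.14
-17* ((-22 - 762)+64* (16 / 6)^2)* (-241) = -1347457.78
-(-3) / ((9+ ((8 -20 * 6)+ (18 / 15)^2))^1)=-75/2539 = -0.03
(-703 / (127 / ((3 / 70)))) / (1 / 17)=-4.03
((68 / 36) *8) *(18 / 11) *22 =544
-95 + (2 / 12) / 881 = -502169/5286 = -95.00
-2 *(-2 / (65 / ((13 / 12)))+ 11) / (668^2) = -329/6693360 = 0.00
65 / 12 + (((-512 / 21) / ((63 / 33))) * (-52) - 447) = 392503/1764 = 222.51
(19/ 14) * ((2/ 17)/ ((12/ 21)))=19/68 = 0.28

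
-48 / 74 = -0.65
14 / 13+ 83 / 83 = 27/13 = 2.08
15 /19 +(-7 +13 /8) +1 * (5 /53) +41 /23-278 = -52011931/185288 = -280.71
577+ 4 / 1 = 581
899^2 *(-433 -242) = -545535675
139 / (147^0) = 139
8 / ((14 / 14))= 8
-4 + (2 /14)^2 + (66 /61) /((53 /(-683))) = -2839257/158417 = -17.92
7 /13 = 0.54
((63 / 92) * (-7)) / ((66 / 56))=-1029/253 = -4.07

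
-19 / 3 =-6.33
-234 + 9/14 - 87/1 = -4485/14 = -320.36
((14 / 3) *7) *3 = 98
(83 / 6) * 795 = 21995/2 = 10997.50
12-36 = -24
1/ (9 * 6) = 1/54 = 0.02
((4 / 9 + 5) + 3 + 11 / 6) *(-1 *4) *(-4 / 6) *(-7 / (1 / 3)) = -5180/9 = -575.56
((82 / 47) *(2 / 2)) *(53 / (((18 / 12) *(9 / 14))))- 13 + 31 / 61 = 6455990/77409 = 83.40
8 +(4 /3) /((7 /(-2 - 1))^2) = 404/49 = 8.24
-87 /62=-1.40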